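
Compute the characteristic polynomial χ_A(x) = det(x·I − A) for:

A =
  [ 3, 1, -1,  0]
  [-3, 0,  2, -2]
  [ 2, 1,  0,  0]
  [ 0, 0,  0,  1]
x^4 - 4*x^3 + 6*x^2 - 4*x + 1

Expanding det(x·I − A) (e.g. by cofactor expansion or by noting that A is similar to its Jordan form J, which has the same characteristic polynomial as A) gives
  χ_A(x) = x^4 - 4*x^3 + 6*x^2 - 4*x + 1
which factors as (x - 1)^4. The eigenvalues (with algebraic multiplicities) are λ = 1 with multiplicity 4.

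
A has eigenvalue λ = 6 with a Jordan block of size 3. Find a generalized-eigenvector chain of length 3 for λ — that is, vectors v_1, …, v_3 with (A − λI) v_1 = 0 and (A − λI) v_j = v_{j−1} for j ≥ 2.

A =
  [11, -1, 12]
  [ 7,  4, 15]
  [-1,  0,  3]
A Jordan chain for λ = 6 of length 3:
v_1 = (6, 6, -2)ᵀ
v_2 = (5, 7, -1)ᵀ
v_3 = (1, 0, 0)ᵀ

Let N = A − (6)·I. We want v_3 with N^3 v_3 = 0 but N^2 v_3 ≠ 0; then v_{j-1} := N · v_j for j = 3, …, 2.

Pick v_3 = (1, 0, 0)ᵀ.
Then v_2 = N · v_3 = (5, 7, -1)ᵀ.
Then v_1 = N · v_2 = (6, 6, -2)ᵀ.

Sanity check: (A − (6)·I) v_1 = (0, 0, 0)ᵀ = 0. ✓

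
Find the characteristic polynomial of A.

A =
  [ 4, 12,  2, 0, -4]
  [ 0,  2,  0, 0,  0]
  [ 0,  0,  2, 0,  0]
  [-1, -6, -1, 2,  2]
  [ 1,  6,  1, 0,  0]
x^5 - 10*x^4 + 40*x^3 - 80*x^2 + 80*x - 32

Expanding det(x·I − A) (e.g. by cofactor expansion or by noting that A is similar to its Jordan form J, which has the same characteristic polynomial as A) gives
  χ_A(x) = x^5 - 10*x^4 + 40*x^3 - 80*x^2 + 80*x - 32
which factors as (x - 2)^5. The eigenvalues (with algebraic multiplicities) are λ = 2 with multiplicity 5.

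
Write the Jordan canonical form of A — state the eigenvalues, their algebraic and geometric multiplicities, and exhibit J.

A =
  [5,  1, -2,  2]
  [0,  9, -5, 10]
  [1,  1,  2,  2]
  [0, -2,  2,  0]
J_3(4) ⊕ J_1(4)

The characteristic polynomial is
  det(x·I − A) = x^4 - 16*x^3 + 96*x^2 - 256*x + 256 = (x - 4)^4

Eigenvalues and multiplicities (the geometric multiplicity of λ is n − rank(A − λI), which equals the number of Jordan blocks for λ):
  λ = 4: algebraic multiplicity = 4, geometric multiplicity = 2

Determining the block sizes for each eigenvalue:
  λ = 4: with am = 4 and gm = 2, the partition is not yet determined (e.g. several partitions of 4 into 2 parts exist). Let N = A − (4)·I. Computing rank(N^1) = 2, rank(N^2) = 1, rank(N^3) = 0; the number of blocks of size ≥ j is rank(N^{j−1}) − rank(N^j), giving [2, 1, 1]. So we have 1 block(s) of size 3, 1 block(s) of size 1 → block sizes [3, 1]

Assembling the blocks gives a Jordan form
J =
  [4, 1, 0, 0]
  [0, 4, 1, 0]
  [0, 0, 4, 0]
  [0, 0, 0, 4]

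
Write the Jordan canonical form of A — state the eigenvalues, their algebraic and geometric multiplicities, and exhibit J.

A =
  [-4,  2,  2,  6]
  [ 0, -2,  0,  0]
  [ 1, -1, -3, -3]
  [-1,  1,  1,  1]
J_2(-2) ⊕ J_1(-2) ⊕ J_1(-2)

The characteristic polynomial is
  det(x·I − A) = x^4 + 8*x^3 + 24*x^2 + 32*x + 16 = (x + 2)^4

Eigenvalues and multiplicities (the geometric multiplicity of λ is n − rank(A − λI), which equals the number of Jordan blocks for λ):
  λ = -2: algebraic multiplicity = 4, geometric multiplicity = 3

Determining the block sizes for each eigenvalue:
  λ = -2: 3 blocks summing to 4 forces exactly one block of size 2 and the rest size 1 → block sizes [2, 1, 1]

Assembling the blocks gives a Jordan form
J =
  [-2,  1,  0,  0]
  [ 0, -2,  0,  0]
  [ 0,  0, -2,  0]
  [ 0,  0,  0, -2]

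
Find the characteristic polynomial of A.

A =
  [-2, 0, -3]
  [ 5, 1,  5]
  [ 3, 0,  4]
x^3 - 3*x^2 + 3*x - 1

Expanding det(x·I − A) (e.g. by cofactor expansion or by noting that A is similar to its Jordan form J, which has the same characteristic polynomial as A) gives
  χ_A(x) = x^3 - 3*x^2 + 3*x - 1
which factors as (x - 1)^3. The eigenvalues (with algebraic multiplicities) are λ = 1 with multiplicity 3.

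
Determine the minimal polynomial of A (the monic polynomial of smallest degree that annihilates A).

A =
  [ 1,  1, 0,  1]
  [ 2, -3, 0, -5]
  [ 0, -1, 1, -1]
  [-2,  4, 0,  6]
x^3 - 4*x^2 + 5*x - 2

The characteristic polynomial is χ_A(x) = (x - 2)*(x - 1)^3, so the eigenvalues are known. The minimal polynomial is
  m_A(x) = Π_λ (x − λ)^{k_λ}
where k_λ is the size of the *largest* Jordan block for λ (equivalently, the smallest k with (A − λI)^k v = 0 for every generalised eigenvector v of λ).

  λ = 1: largest Jordan block has size 2, contributing (x − 1)^2
  λ = 2: largest Jordan block has size 1, contributing (x − 2)

So m_A(x) = (x - 2)*(x - 1)^2 = x^3 - 4*x^2 + 5*x - 2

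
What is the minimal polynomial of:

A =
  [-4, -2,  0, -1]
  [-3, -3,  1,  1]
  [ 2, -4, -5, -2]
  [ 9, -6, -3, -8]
x^3 + 15*x^2 + 75*x + 125

The characteristic polynomial is χ_A(x) = (x + 5)^4, so the eigenvalues are known. The minimal polynomial is
  m_A(x) = Π_λ (x − λ)^{k_λ}
where k_λ is the size of the *largest* Jordan block for λ (equivalently, the smallest k with (A − λI)^k v = 0 for every generalised eigenvector v of λ).

  λ = -5: largest Jordan block has size 3, contributing (x + 5)^3

So m_A(x) = (x + 5)^3 = x^3 + 15*x^2 + 75*x + 125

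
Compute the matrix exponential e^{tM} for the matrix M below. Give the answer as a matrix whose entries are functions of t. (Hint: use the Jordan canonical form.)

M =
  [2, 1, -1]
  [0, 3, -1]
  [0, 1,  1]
e^{tM} =
  [exp(2*t), t*exp(2*t), -t*exp(2*t)]
  [0, t*exp(2*t) + exp(2*t), -t*exp(2*t)]
  [0, t*exp(2*t), -t*exp(2*t) + exp(2*t)]

Strategy: write M = P · J · P⁻¹ where J is a Jordan canonical form, so e^{tM} = P · e^{tJ} · P⁻¹, and e^{tJ} can be computed block-by-block.

M has Jordan form
J =
  [2, 1, 0]
  [0, 2, 0]
  [0, 0, 2]
(up to reordering of blocks).

Per-block formulas:
  For a 2×2 Jordan block J_2(2): exp(t · J_2(2)) = e^(2t)·(I + t·N), where N is the 2×2 nilpotent shift.
  For a 1×1 block at λ = 2: exp(t · [2]) = [e^(2t)].

After assembling e^{tJ} and conjugating by P, we get:

e^{tM} =
  [exp(2*t), t*exp(2*t), -t*exp(2*t)]
  [0, t*exp(2*t) + exp(2*t), -t*exp(2*t)]
  [0, t*exp(2*t), -t*exp(2*t) + exp(2*t)]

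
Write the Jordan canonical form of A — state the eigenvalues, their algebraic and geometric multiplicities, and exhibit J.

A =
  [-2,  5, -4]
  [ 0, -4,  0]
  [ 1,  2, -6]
J_3(-4)

The characteristic polynomial is
  det(x·I − A) = x^3 + 12*x^2 + 48*x + 64 = (x + 4)^3

Eigenvalues and multiplicities (the geometric multiplicity of λ is n − rank(A − λI), which equals the number of Jordan blocks for λ):
  λ = -4: algebraic multiplicity = 3, geometric multiplicity = 1

Determining the block sizes for each eigenvalue:
  λ = -4: one block (gm = 1), so the single block has size am = 3 → block sizes [3]

Assembling the blocks gives a Jordan form
J =
  [-4,  1,  0]
  [ 0, -4,  1]
  [ 0,  0, -4]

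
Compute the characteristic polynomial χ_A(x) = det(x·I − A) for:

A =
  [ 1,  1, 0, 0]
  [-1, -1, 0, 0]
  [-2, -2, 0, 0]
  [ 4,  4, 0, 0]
x^4

Expanding det(x·I − A) (e.g. by cofactor expansion or by noting that A is similar to its Jordan form J, which has the same characteristic polynomial as A) gives
  χ_A(x) = x^4
which factors as x^4. The eigenvalues (with algebraic multiplicities) are λ = 0 with multiplicity 4.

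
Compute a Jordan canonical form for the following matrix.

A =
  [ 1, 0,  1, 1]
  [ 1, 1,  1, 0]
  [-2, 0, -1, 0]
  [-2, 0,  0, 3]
J_3(1) ⊕ J_1(1)

The characteristic polynomial is
  det(x·I − A) = x^4 - 4*x^3 + 6*x^2 - 4*x + 1 = (x - 1)^4

Eigenvalues and multiplicities (the geometric multiplicity of λ is n − rank(A − λI), which equals the number of Jordan blocks for λ):
  λ = 1: algebraic multiplicity = 4, geometric multiplicity = 2

Determining the block sizes for each eigenvalue:
  λ = 1: with am = 4 and gm = 2, the partition is not yet determined (e.g. several partitions of 4 into 2 parts exist). Let N = A − (1)·I. Computing rank(N^1) = 2, rank(N^2) = 1, rank(N^3) = 0; the number of blocks of size ≥ j is rank(N^{j−1}) − rank(N^j), giving [2, 1, 1]. So we have 1 block(s) of size 3, 1 block(s) of size 1 → block sizes [3, 1]

Assembling the blocks gives a Jordan form
J =
  [1, 1, 0, 0]
  [0, 1, 1, 0]
  [0, 0, 1, 0]
  [0, 0, 0, 1]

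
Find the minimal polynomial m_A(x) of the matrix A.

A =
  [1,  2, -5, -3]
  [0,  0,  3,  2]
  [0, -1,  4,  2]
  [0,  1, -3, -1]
x^2 - 2*x + 1

The characteristic polynomial is χ_A(x) = (x - 1)^4, so the eigenvalues are known. The minimal polynomial is
  m_A(x) = Π_λ (x − λ)^{k_λ}
where k_λ is the size of the *largest* Jordan block for λ (equivalently, the smallest k with (A − λI)^k v = 0 for every generalised eigenvector v of λ).

  λ = 1: largest Jordan block has size 2, contributing (x − 1)^2

So m_A(x) = (x - 1)^2 = x^2 - 2*x + 1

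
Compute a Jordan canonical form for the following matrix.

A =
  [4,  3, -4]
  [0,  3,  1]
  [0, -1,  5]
J_3(4)

The characteristic polynomial is
  det(x·I − A) = x^3 - 12*x^2 + 48*x - 64 = (x - 4)^3

Eigenvalues and multiplicities (the geometric multiplicity of λ is n − rank(A − λI), which equals the number of Jordan blocks for λ):
  λ = 4: algebraic multiplicity = 3, geometric multiplicity = 1

Determining the block sizes for each eigenvalue:
  λ = 4: one block (gm = 1), so the single block has size am = 3 → block sizes [3]

Assembling the blocks gives a Jordan form
J =
  [4, 1, 0]
  [0, 4, 1]
  [0, 0, 4]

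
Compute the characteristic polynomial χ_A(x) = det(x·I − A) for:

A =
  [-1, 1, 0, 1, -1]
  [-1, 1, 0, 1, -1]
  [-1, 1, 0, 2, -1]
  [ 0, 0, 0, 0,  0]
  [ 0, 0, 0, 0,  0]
x^5

Expanding det(x·I − A) (e.g. by cofactor expansion or by noting that A is similar to its Jordan form J, which has the same characteristic polynomial as A) gives
  χ_A(x) = x^5
which factors as x^5. The eigenvalues (with algebraic multiplicities) are λ = 0 with multiplicity 5.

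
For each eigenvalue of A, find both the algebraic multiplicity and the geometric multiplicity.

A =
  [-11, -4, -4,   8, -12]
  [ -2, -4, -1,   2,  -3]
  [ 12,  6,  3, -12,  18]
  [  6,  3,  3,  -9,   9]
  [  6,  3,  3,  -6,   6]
λ = -3: alg = 5, geom = 4

Step 1 — factor the characteristic polynomial to read off the algebraic multiplicities:
  χ_A(x) = (x + 3)^5

Step 2 — compute geometric multiplicities via the rank-nullity identity g(λ) = n − rank(A − λI):
  rank(A − (-3)·I) = 1, so dim ker(A − (-3)·I) = n − 1 = 4

Summary:
  λ = -3: algebraic multiplicity = 5, geometric multiplicity = 4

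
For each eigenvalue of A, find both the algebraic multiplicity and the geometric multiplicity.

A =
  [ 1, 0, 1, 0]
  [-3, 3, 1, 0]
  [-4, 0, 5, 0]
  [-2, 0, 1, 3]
λ = 3: alg = 4, geom = 2

Step 1 — factor the characteristic polynomial to read off the algebraic multiplicities:
  χ_A(x) = (x - 3)^4

Step 2 — compute geometric multiplicities via the rank-nullity identity g(λ) = n − rank(A − λI):
  rank(A − (3)·I) = 2, so dim ker(A − (3)·I) = n − 2 = 2

Summary:
  λ = 3: algebraic multiplicity = 4, geometric multiplicity = 2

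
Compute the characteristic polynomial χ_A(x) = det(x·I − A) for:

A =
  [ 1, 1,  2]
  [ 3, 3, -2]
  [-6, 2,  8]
x^3 - 12*x^2 + 48*x - 64

Expanding det(x·I − A) (e.g. by cofactor expansion or by noting that A is similar to its Jordan form J, which has the same characteristic polynomial as A) gives
  χ_A(x) = x^3 - 12*x^2 + 48*x - 64
which factors as (x - 4)^3. The eigenvalues (with algebraic multiplicities) are λ = 4 with multiplicity 3.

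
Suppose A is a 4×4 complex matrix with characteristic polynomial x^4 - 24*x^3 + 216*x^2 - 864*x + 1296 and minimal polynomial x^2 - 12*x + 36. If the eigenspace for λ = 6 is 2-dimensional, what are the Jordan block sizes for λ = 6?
Block sizes for λ = 6: [2, 2]

Step 1 — from the characteristic polynomial, algebraic multiplicity of λ = 6 is 4. From dim ker(A − (6)·I) = 2, there are exactly 2 Jordan blocks for λ = 6.
Step 2 — from the minimal polynomial, the factor (x − 6)^2 tells us the largest block for λ = 6 has size 2.
Step 3 — with total size 4, 2 blocks, and largest block 2, the block sizes (in nonincreasing order) are [2, 2].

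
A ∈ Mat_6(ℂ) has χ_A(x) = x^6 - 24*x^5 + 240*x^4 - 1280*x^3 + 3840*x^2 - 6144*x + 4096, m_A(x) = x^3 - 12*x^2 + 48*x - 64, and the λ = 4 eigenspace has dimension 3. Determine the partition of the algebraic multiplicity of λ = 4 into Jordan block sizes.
Block sizes for λ = 4: [3, 2, 1]

Step 1 — from the characteristic polynomial, algebraic multiplicity of λ = 4 is 6. From dim ker(A − (4)·I) = 3, there are exactly 3 Jordan blocks for λ = 4.
Step 2 — from the minimal polynomial, the factor (x − 4)^3 tells us the largest block for λ = 4 has size 3.
Step 3 — with total size 6, 3 blocks, and largest block 3, the block sizes (in nonincreasing order) are [3, 2, 1].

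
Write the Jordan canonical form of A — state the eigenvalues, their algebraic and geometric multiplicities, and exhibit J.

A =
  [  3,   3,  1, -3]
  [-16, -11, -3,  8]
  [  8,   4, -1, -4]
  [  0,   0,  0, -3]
J_3(-3) ⊕ J_1(-3)

The characteristic polynomial is
  det(x·I − A) = x^4 + 12*x^3 + 54*x^2 + 108*x + 81 = (x + 3)^4

Eigenvalues and multiplicities (the geometric multiplicity of λ is n − rank(A − λI), which equals the number of Jordan blocks for λ):
  λ = -3: algebraic multiplicity = 4, geometric multiplicity = 2

Determining the block sizes for each eigenvalue:
  λ = -3: with am = 4 and gm = 2, the partition is not yet determined (e.g. several partitions of 4 into 2 parts exist). Let N = A − (-3)·I. Computing rank(N^1) = 2, rank(N^2) = 1, rank(N^3) = 0; the number of blocks of size ≥ j is rank(N^{j−1}) − rank(N^j), giving [2, 1, 1]. So we have 1 block(s) of size 3, 1 block(s) of size 1 → block sizes [3, 1]

Assembling the blocks gives a Jordan form
J =
  [-3,  1,  0,  0]
  [ 0, -3,  1,  0]
  [ 0,  0, -3,  0]
  [ 0,  0,  0, -3]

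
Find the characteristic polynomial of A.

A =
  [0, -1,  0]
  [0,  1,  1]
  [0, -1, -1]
x^3

Expanding det(x·I − A) (e.g. by cofactor expansion or by noting that A is similar to its Jordan form J, which has the same characteristic polynomial as A) gives
  χ_A(x) = x^3
which factors as x^3. The eigenvalues (with algebraic multiplicities) are λ = 0 with multiplicity 3.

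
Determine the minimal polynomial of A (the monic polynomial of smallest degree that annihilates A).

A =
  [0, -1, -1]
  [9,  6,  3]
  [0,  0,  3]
x^2 - 6*x + 9

The characteristic polynomial is χ_A(x) = (x - 3)^3, so the eigenvalues are known. The minimal polynomial is
  m_A(x) = Π_λ (x − λ)^{k_λ}
where k_λ is the size of the *largest* Jordan block for λ (equivalently, the smallest k with (A − λI)^k v = 0 for every generalised eigenvector v of λ).

  λ = 3: largest Jordan block has size 2, contributing (x − 3)^2

So m_A(x) = (x - 3)^2 = x^2 - 6*x + 9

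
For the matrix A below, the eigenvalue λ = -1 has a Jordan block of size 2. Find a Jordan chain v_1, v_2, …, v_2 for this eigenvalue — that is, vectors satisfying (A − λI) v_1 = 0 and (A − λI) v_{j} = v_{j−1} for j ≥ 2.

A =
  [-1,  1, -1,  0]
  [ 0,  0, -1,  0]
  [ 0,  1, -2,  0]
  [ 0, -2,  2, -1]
A Jordan chain for λ = -1 of length 2:
v_1 = (1, 1, 1, -2)ᵀ
v_2 = (0, 1, 0, 0)ᵀ

Let N = A − (-1)·I. We want v_2 with N^2 v_2 = 0 but N^1 v_2 ≠ 0; then v_{j-1} := N · v_j for j = 2, …, 2.

Pick v_2 = (0, 1, 0, 0)ᵀ.
Then v_1 = N · v_2 = (1, 1, 1, -2)ᵀ.

Sanity check: (A − (-1)·I) v_1 = (0, 0, 0, 0)ᵀ = 0. ✓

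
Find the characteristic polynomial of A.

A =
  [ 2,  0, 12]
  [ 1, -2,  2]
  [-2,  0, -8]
x^3 + 8*x^2 + 20*x + 16

Expanding det(x·I − A) (e.g. by cofactor expansion or by noting that A is similar to its Jordan form J, which has the same characteristic polynomial as A) gives
  χ_A(x) = x^3 + 8*x^2 + 20*x + 16
which factors as (x + 2)^2*(x + 4). The eigenvalues (with algebraic multiplicities) are λ = -4 with multiplicity 1, λ = -2 with multiplicity 2.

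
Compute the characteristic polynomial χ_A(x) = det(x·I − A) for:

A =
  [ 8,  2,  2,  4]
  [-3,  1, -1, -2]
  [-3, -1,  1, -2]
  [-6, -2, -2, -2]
x^4 - 8*x^3 + 24*x^2 - 32*x + 16

Expanding det(x·I − A) (e.g. by cofactor expansion or by noting that A is similar to its Jordan form J, which has the same characteristic polynomial as A) gives
  χ_A(x) = x^4 - 8*x^3 + 24*x^2 - 32*x + 16
which factors as (x - 2)^4. The eigenvalues (with algebraic multiplicities) are λ = 2 with multiplicity 4.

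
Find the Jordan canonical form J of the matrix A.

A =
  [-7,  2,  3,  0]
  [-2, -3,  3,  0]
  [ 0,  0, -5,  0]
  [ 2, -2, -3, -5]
J_2(-5) ⊕ J_1(-5) ⊕ J_1(-5)

The characteristic polynomial is
  det(x·I − A) = x^4 + 20*x^3 + 150*x^2 + 500*x + 625 = (x + 5)^4

Eigenvalues and multiplicities (the geometric multiplicity of λ is n − rank(A − λI), which equals the number of Jordan blocks for λ):
  λ = -5: algebraic multiplicity = 4, geometric multiplicity = 3

Determining the block sizes for each eigenvalue:
  λ = -5: 3 blocks summing to 4 forces exactly one block of size 2 and the rest size 1 → block sizes [2, 1, 1]

Assembling the blocks gives a Jordan form
J =
  [-5,  1,  0,  0]
  [ 0, -5,  0,  0]
  [ 0,  0, -5,  0]
  [ 0,  0,  0, -5]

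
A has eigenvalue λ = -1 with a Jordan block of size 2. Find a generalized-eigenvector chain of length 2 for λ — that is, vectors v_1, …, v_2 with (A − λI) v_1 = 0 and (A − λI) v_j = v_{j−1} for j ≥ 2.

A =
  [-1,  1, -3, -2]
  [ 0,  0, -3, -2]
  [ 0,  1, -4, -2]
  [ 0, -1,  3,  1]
A Jordan chain for λ = -1 of length 2:
v_1 = (1, 1, 1, -1)ᵀ
v_2 = (0, 1, 0, 0)ᵀ

Let N = A − (-1)·I. We want v_2 with N^2 v_2 = 0 but N^1 v_2 ≠ 0; then v_{j-1} := N · v_j for j = 2, …, 2.

Pick v_2 = (0, 1, 0, 0)ᵀ.
Then v_1 = N · v_2 = (1, 1, 1, -1)ᵀ.

Sanity check: (A − (-1)·I) v_1 = (0, 0, 0, 0)ᵀ = 0. ✓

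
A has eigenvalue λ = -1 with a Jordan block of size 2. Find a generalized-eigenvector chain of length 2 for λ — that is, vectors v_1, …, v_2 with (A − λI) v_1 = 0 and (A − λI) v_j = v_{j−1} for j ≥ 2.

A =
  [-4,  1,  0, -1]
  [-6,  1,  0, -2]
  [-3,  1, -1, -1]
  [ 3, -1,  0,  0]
A Jordan chain for λ = -1 of length 2:
v_1 = (-3, -6, -3, 3)ᵀ
v_2 = (1, 0, 0, 0)ᵀ

Let N = A − (-1)·I. We want v_2 with N^2 v_2 = 0 but N^1 v_2 ≠ 0; then v_{j-1} := N · v_j for j = 2, …, 2.

Pick v_2 = (1, 0, 0, 0)ᵀ.
Then v_1 = N · v_2 = (-3, -6, -3, 3)ᵀ.

Sanity check: (A − (-1)·I) v_1 = (0, 0, 0, 0)ᵀ = 0. ✓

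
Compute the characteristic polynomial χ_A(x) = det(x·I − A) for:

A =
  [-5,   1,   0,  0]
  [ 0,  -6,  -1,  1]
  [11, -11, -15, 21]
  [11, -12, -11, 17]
x^4 + 9*x^3 - 15*x^2 - 325*x - 750

Expanding det(x·I − A) (e.g. by cofactor expansion or by noting that A is similar to its Jordan form J, which has the same characteristic polynomial as A) gives
  χ_A(x) = x^4 + 9*x^3 - 15*x^2 - 325*x - 750
which factors as (x - 6)*(x + 5)^3. The eigenvalues (with algebraic multiplicities) are λ = -5 with multiplicity 3, λ = 6 with multiplicity 1.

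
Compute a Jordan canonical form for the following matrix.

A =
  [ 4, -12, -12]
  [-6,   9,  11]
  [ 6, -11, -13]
J_2(-2) ⊕ J_1(4)

The characteristic polynomial is
  det(x·I − A) = x^3 - 12*x - 16 = (x - 4)*(x + 2)^2

Eigenvalues and multiplicities (the geometric multiplicity of λ is n − rank(A − λI), which equals the number of Jordan blocks for λ):
  λ = -2: algebraic multiplicity = 2, geometric multiplicity = 1
  λ = 4: algebraic multiplicity = 1, geometric multiplicity = 1

Determining the block sizes for each eigenvalue:
  λ = -2: one block (gm = 1), so the single block has size am = 2 → block sizes [2]
  λ = 4: one block (gm = 1), so the single block has size am = 1 → block sizes [1]

Assembling the blocks gives a Jordan form
J =
  [-2,  1, 0]
  [ 0, -2, 0]
  [ 0,  0, 4]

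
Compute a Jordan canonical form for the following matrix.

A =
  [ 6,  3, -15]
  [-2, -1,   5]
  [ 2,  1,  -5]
J_2(0) ⊕ J_1(0)

The characteristic polynomial is
  det(x·I − A) = x^3

Eigenvalues and multiplicities (the geometric multiplicity of λ is n − rank(A − λI), which equals the number of Jordan blocks for λ):
  λ = 0: algebraic multiplicity = 3, geometric multiplicity = 2

Determining the block sizes for each eigenvalue:
  λ = 0: 2 blocks summing to 3 forces exactly one block of size 2 and the rest size 1 → block sizes [2, 1]

Assembling the blocks gives a Jordan form
J =
  [0, 1, 0]
  [0, 0, 0]
  [0, 0, 0]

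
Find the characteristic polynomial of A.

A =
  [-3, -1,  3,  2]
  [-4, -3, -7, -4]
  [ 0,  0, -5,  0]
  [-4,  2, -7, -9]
x^4 + 20*x^3 + 150*x^2 + 500*x + 625

Expanding det(x·I − A) (e.g. by cofactor expansion or by noting that A is similar to its Jordan form J, which has the same characteristic polynomial as A) gives
  χ_A(x) = x^4 + 20*x^3 + 150*x^2 + 500*x + 625
which factors as (x + 5)^4. The eigenvalues (with algebraic multiplicities) are λ = -5 with multiplicity 4.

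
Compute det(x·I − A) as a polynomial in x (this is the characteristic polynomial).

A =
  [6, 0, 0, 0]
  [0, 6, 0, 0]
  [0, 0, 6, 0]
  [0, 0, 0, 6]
x^4 - 24*x^3 + 216*x^2 - 864*x + 1296

Expanding det(x·I − A) (e.g. by cofactor expansion or by noting that A is similar to its Jordan form J, which has the same characteristic polynomial as A) gives
  χ_A(x) = x^4 - 24*x^3 + 216*x^2 - 864*x + 1296
which factors as (x - 6)^4. The eigenvalues (with algebraic multiplicities) are λ = 6 with multiplicity 4.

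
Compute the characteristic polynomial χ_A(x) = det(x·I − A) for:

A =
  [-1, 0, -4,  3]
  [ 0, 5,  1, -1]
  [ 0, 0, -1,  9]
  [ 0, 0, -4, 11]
x^4 - 14*x^3 + 60*x^2 - 50*x - 125

Expanding det(x·I − A) (e.g. by cofactor expansion or by noting that A is similar to its Jordan form J, which has the same characteristic polynomial as A) gives
  χ_A(x) = x^4 - 14*x^3 + 60*x^2 - 50*x - 125
which factors as (x - 5)^3*(x + 1). The eigenvalues (with algebraic multiplicities) are λ = -1 with multiplicity 1, λ = 5 with multiplicity 3.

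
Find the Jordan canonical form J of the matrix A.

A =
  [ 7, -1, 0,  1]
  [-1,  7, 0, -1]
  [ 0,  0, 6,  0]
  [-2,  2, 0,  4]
J_2(6) ⊕ J_1(6) ⊕ J_1(6)

The characteristic polynomial is
  det(x·I − A) = x^4 - 24*x^3 + 216*x^2 - 864*x + 1296 = (x - 6)^4

Eigenvalues and multiplicities (the geometric multiplicity of λ is n − rank(A − λI), which equals the number of Jordan blocks for λ):
  λ = 6: algebraic multiplicity = 4, geometric multiplicity = 3

Determining the block sizes for each eigenvalue:
  λ = 6: 3 blocks summing to 4 forces exactly one block of size 2 and the rest size 1 → block sizes [2, 1, 1]

Assembling the blocks gives a Jordan form
J =
  [6, 1, 0, 0]
  [0, 6, 0, 0]
  [0, 0, 6, 0]
  [0, 0, 0, 6]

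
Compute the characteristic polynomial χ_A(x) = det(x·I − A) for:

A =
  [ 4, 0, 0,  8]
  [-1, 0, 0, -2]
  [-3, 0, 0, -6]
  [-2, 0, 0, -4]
x^4

Expanding det(x·I − A) (e.g. by cofactor expansion or by noting that A is similar to its Jordan form J, which has the same characteristic polynomial as A) gives
  χ_A(x) = x^4
which factors as x^4. The eigenvalues (with algebraic multiplicities) are λ = 0 with multiplicity 4.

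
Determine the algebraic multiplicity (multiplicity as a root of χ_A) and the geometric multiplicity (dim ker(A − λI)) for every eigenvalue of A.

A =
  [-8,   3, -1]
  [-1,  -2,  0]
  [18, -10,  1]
λ = -3: alg = 3, geom = 1

Step 1 — factor the characteristic polynomial to read off the algebraic multiplicities:
  χ_A(x) = (x + 3)^3

Step 2 — compute geometric multiplicities via the rank-nullity identity g(λ) = n − rank(A − λI):
  rank(A − (-3)·I) = 2, so dim ker(A − (-3)·I) = n − 2 = 1

Summary:
  λ = -3: algebraic multiplicity = 3, geometric multiplicity = 1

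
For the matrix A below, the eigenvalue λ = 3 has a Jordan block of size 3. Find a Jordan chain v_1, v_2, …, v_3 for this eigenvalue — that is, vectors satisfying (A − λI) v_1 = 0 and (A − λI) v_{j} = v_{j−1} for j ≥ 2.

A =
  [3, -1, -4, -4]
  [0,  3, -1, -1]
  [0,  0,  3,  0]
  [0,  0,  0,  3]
A Jordan chain for λ = 3 of length 3:
v_1 = (1, 0, 0, 0)ᵀ
v_2 = (-4, -1, 0, 0)ᵀ
v_3 = (0, 0, 1, 0)ᵀ

Let N = A − (3)·I. We want v_3 with N^3 v_3 = 0 but N^2 v_3 ≠ 0; then v_{j-1} := N · v_j for j = 3, …, 2.

Pick v_3 = (0, 0, 1, 0)ᵀ.
Then v_2 = N · v_3 = (-4, -1, 0, 0)ᵀ.
Then v_1 = N · v_2 = (1, 0, 0, 0)ᵀ.

Sanity check: (A − (3)·I) v_1 = (0, 0, 0, 0)ᵀ = 0. ✓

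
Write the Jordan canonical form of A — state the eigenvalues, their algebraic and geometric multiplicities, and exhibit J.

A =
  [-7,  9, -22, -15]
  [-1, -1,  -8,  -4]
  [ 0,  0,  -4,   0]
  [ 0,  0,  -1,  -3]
J_3(-4) ⊕ J_1(-3)

The characteristic polynomial is
  det(x·I − A) = x^4 + 15*x^3 + 84*x^2 + 208*x + 192 = (x + 3)*(x + 4)^3

Eigenvalues and multiplicities (the geometric multiplicity of λ is n − rank(A − λI), which equals the number of Jordan blocks for λ):
  λ = -4: algebraic multiplicity = 3, geometric multiplicity = 1
  λ = -3: algebraic multiplicity = 1, geometric multiplicity = 1

Determining the block sizes for each eigenvalue:
  λ = -4: one block (gm = 1), so the single block has size am = 3 → block sizes [3]
  λ = -3: one block (gm = 1), so the single block has size am = 1 → block sizes [1]

Assembling the blocks gives a Jordan form
J =
  [-4,  1,  0,  0]
  [ 0, -4,  1,  0]
  [ 0,  0, -4,  0]
  [ 0,  0,  0, -3]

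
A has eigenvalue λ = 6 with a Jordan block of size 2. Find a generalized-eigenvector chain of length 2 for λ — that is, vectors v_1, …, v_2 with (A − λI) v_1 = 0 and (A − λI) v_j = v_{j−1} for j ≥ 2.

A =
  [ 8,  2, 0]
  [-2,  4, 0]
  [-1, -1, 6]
A Jordan chain for λ = 6 of length 2:
v_1 = (2, -2, -1)ᵀ
v_2 = (1, 0, 0)ᵀ

Let N = A − (6)·I. We want v_2 with N^2 v_2 = 0 but N^1 v_2 ≠ 0; then v_{j-1} := N · v_j for j = 2, …, 2.

Pick v_2 = (1, 0, 0)ᵀ.
Then v_1 = N · v_2 = (2, -2, -1)ᵀ.

Sanity check: (A − (6)·I) v_1 = (0, 0, 0)ᵀ = 0. ✓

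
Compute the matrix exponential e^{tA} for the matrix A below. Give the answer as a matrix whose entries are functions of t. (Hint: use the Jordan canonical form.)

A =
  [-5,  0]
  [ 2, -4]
e^{tA} =
  [exp(-5*t), 0]
  [2*exp(-4*t) - 2*exp(-5*t), exp(-4*t)]

Strategy: write A = P · J · P⁻¹ where J is a Jordan canonical form, so e^{tA} = P · e^{tJ} · P⁻¹, and e^{tJ} can be computed block-by-block.

A has Jordan form
J =
  [-5,  0]
  [ 0, -4]
(up to reordering of blocks).

Per-block formulas:
  For a 1×1 block at λ = -4: exp(t · [-4]) = [e^(-4t)].
  For a 1×1 block at λ = -5: exp(t · [-5]) = [e^(-5t)].

After assembling e^{tJ} and conjugating by P, we get:

e^{tA} =
  [exp(-5*t), 0]
  [2*exp(-4*t) - 2*exp(-5*t), exp(-4*t)]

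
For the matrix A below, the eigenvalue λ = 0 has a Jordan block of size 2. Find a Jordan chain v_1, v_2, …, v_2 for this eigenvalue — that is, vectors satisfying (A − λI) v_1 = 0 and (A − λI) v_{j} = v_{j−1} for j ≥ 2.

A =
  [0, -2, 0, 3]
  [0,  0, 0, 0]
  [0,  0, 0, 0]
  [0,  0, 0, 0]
A Jordan chain for λ = 0 of length 2:
v_1 = (-2, 0, 0, 0)ᵀ
v_2 = (0, 1, 0, 0)ᵀ

Let N = A − (0)·I. We want v_2 with N^2 v_2 = 0 but N^1 v_2 ≠ 0; then v_{j-1} := N · v_j for j = 2, …, 2.

Pick v_2 = (0, 1, 0, 0)ᵀ.
Then v_1 = N · v_2 = (-2, 0, 0, 0)ᵀ.

Sanity check: (A − (0)·I) v_1 = (0, 0, 0, 0)ᵀ = 0. ✓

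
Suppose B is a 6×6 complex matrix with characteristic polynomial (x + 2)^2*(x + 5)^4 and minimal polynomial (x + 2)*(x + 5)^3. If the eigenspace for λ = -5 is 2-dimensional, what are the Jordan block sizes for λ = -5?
Block sizes for λ = -5: [3, 1]

Step 1 — from the characteristic polynomial, algebraic multiplicity of λ = -5 is 4. From dim ker(B − (-5)·I) = 2, there are exactly 2 Jordan blocks for λ = -5.
Step 2 — from the minimal polynomial, the factor (x + 5)^3 tells us the largest block for λ = -5 has size 3.
Step 3 — with total size 4, 2 blocks, and largest block 3, the block sizes (in nonincreasing order) are [3, 1].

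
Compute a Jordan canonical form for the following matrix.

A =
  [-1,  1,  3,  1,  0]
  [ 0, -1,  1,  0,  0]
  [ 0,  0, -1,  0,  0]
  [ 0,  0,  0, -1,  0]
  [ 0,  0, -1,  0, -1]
J_3(-1) ⊕ J_1(-1) ⊕ J_1(-1)

The characteristic polynomial is
  det(x·I − A) = x^5 + 5*x^4 + 10*x^3 + 10*x^2 + 5*x + 1 = (x + 1)^5

Eigenvalues and multiplicities (the geometric multiplicity of λ is n − rank(A − λI), which equals the number of Jordan blocks for λ):
  λ = -1: algebraic multiplicity = 5, geometric multiplicity = 3

Determining the block sizes for each eigenvalue:
  λ = -1: with am = 5 and gm = 3, the partition is not yet determined (e.g. several partitions of 5 into 3 parts exist). Let N = A − (-1)·I. Computing rank(N^1) = 2, rank(N^2) = 1, rank(N^3) = 0; the number of blocks of size ≥ j is rank(N^{j−1}) − rank(N^j), giving [3, 1, 1]. So we have 1 block(s) of size 3, 2 block(s) of size 1 → block sizes [3, 1, 1]

Assembling the blocks gives a Jordan form
J =
  [-1,  1,  0,  0,  0]
  [ 0, -1,  1,  0,  0]
  [ 0,  0, -1,  0,  0]
  [ 0,  0,  0, -1,  0]
  [ 0,  0,  0,  0, -1]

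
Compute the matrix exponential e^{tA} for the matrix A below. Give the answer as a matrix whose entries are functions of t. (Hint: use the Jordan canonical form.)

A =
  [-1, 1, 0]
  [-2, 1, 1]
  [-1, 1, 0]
e^{tA} =
  [-t^2/2 - t + 1, t, t^2/2]
  [-t^2/2 - 2*t, t + 1, t^2/2 + t]
  [-t^2/2 - t, t, t^2/2 + 1]

Strategy: write A = P · J · P⁻¹ where J is a Jordan canonical form, so e^{tA} = P · e^{tJ} · P⁻¹, and e^{tJ} can be computed block-by-block.

A has Jordan form
J =
  [0, 1, 0]
  [0, 0, 1]
  [0, 0, 0]
(up to reordering of blocks).

Per-block formulas:
  For a 3×3 Jordan block J_3(0): exp(t · J_3(0)) = e^(0t)·(I + t·N + (t^2/2)·N^2), where N is the 3×3 nilpotent shift.

After assembling e^{tJ} and conjugating by P, we get:

e^{tA} =
  [-t^2/2 - t + 1, t, t^2/2]
  [-t^2/2 - 2*t, t + 1, t^2/2 + t]
  [-t^2/2 - t, t, t^2/2 + 1]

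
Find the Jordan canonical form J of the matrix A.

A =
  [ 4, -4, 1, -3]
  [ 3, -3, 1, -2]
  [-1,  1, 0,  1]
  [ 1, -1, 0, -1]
J_2(0) ⊕ J_2(0)

The characteristic polynomial is
  det(x·I − A) = x^4

Eigenvalues and multiplicities (the geometric multiplicity of λ is n − rank(A − λI), which equals the number of Jordan blocks for λ):
  λ = 0: algebraic multiplicity = 4, geometric multiplicity = 2

Determining the block sizes for each eigenvalue:
  λ = 0: with am = 4 and gm = 2, the partition is not yet determined (e.g. several partitions of 4 into 2 parts exist). Let N = A − (0)·I. Computing rank(N^1) = 2, rank(N^2) = 0; the number of blocks of size ≥ j is rank(N^{j−1}) − rank(N^j), giving [2, 2]. So we have 2 block(s) of size 2 → block sizes [2, 2]

Assembling the blocks gives a Jordan form
J =
  [0, 1, 0, 0]
  [0, 0, 0, 0]
  [0, 0, 0, 1]
  [0, 0, 0, 0]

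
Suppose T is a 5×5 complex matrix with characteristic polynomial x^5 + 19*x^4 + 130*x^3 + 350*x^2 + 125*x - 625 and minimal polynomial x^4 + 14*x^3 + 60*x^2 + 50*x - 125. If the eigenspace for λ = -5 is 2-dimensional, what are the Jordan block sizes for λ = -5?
Block sizes for λ = -5: [3, 1]

Step 1 — from the characteristic polynomial, algebraic multiplicity of λ = -5 is 4. From dim ker(T − (-5)·I) = 2, there are exactly 2 Jordan blocks for λ = -5.
Step 2 — from the minimal polynomial, the factor (x + 5)^3 tells us the largest block for λ = -5 has size 3.
Step 3 — with total size 4, 2 blocks, and largest block 3, the block sizes (in nonincreasing order) are [3, 1].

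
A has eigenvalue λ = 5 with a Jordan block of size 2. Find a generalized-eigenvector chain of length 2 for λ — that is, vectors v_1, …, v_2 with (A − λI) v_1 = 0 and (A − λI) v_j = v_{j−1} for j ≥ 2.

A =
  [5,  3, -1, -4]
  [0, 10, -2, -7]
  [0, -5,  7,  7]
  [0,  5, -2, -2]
A Jordan chain for λ = 5 of length 2:
v_1 = (3, 5, -5, 5)ᵀ
v_2 = (0, 1, 0, 0)ᵀ

Let N = A − (5)·I. We want v_2 with N^2 v_2 = 0 but N^1 v_2 ≠ 0; then v_{j-1} := N · v_j for j = 2, …, 2.

Pick v_2 = (0, 1, 0, 0)ᵀ.
Then v_1 = N · v_2 = (3, 5, -5, 5)ᵀ.

Sanity check: (A − (5)·I) v_1 = (0, 0, 0, 0)ᵀ = 0. ✓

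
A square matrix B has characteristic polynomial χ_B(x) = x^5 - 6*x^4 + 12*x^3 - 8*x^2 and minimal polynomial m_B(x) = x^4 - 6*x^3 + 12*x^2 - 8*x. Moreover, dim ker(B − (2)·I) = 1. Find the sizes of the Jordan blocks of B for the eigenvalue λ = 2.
Block sizes for λ = 2: [3]

Step 1 — from the characteristic polynomial, algebraic multiplicity of λ = 2 is 3. From dim ker(B − (2)·I) = 1, there are exactly 1 Jordan blocks for λ = 2.
Step 2 — from the minimal polynomial, the factor (x − 2)^3 tells us the largest block for λ = 2 has size 3.
Step 3 — with total size 3, 1 blocks, and largest block 3, the block sizes (in nonincreasing order) are [3].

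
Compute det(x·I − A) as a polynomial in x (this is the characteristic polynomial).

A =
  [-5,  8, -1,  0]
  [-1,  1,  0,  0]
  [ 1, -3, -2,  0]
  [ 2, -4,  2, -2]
x^4 + 8*x^3 + 24*x^2 + 32*x + 16

Expanding det(x·I − A) (e.g. by cofactor expansion or by noting that A is similar to its Jordan form J, which has the same characteristic polynomial as A) gives
  χ_A(x) = x^4 + 8*x^3 + 24*x^2 + 32*x + 16
which factors as (x + 2)^4. The eigenvalues (with algebraic multiplicities) are λ = -2 with multiplicity 4.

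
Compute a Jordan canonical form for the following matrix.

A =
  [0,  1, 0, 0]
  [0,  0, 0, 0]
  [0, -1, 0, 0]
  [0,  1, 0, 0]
J_2(0) ⊕ J_1(0) ⊕ J_1(0)

The characteristic polynomial is
  det(x·I − A) = x^4

Eigenvalues and multiplicities (the geometric multiplicity of λ is n − rank(A − λI), which equals the number of Jordan blocks for λ):
  λ = 0: algebraic multiplicity = 4, geometric multiplicity = 3

Determining the block sizes for each eigenvalue:
  λ = 0: 3 blocks summing to 4 forces exactly one block of size 2 and the rest size 1 → block sizes [2, 1, 1]

Assembling the blocks gives a Jordan form
J =
  [0, 1, 0, 0]
  [0, 0, 0, 0]
  [0, 0, 0, 0]
  [0, 0, 0, 0]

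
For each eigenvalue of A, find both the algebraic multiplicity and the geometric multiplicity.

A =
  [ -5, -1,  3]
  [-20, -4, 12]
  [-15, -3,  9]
λ = 0: alg = 3, geom = 2

Step 1 — factor the characteristic polynomial to read off the algebraic multiplicities:
  χ_A(x) = x^3

Step 2 — compute geometric multiplicities via the rank-nullity identity g(λ) = n − rank(A − λI):
  rank(A − (0)·I) = 1, so dim ker(A − (0)·I) = n − 1 = 2

Summary:
  λ = 0: algebraic multiplicity = 3, geometric multiplicity = 2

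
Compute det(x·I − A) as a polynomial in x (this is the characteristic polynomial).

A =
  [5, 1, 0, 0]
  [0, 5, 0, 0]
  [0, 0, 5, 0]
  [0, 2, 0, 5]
x^4 - 20*x^3 + 150*x^2 - 500*x + 625

Expanding det(x·I − A) (e.g. by cofactor expansion or by noting that A is similar to its Jordan form J, which has the same characteristic polynomial as A) gives
  χ_A(x) = x^4 - 20*x^3 + 150*x^2 - 500*x + 625
which factors as (x - 5)^4. The eigenvalues (with algebraic multiplicities) are λ = 5 with multiplicity 4.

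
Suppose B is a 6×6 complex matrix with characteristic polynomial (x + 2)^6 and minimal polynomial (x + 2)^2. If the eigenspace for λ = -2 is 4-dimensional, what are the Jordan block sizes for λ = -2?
Block sizes for λ = -2: [2, 2, 1, 1]

Step 1 — from the characteristic polynomial, algebraic multiplicity of λ = -2 is 6. From dim ker(B − (-2)·I) = 4, there are exactly 4 Jordan blocks for λ = -2.
Step 2 — from the minimal polynomial, the factor (x + 2)^2 tells us the largest block for λ = -2 has size 2.
Step 3 — with total size 6, 4 blocks, and largest block 2, the block sizes (in nonincreasing order) are [2, 2, 1, 1].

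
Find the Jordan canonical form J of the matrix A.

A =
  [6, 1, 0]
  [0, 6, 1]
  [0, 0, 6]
J_3(6)

The characteristic polynomial is
  det(x·I − A) = x^3 - 18*x^2 + 108*x - 216 = (x - 6)^3

Eigenvalues and multiplicities (the geometric multiplicity of λ is n − rank(A − λI), which equals the number of Jordan blocks for λ):
  λ = 6: algebraic multiplicity = 3, geometric multiplicity = 1

Determining the block sizes for each eigenvalue:
  λ = 6: one block (gm = 1), so the single block has size am = 3 → block sizes [3]

Assembling the blocks gives a Jordan form
J =
  [6, 1, 0]
  [0, 6, 1]
  [0, 0, 6]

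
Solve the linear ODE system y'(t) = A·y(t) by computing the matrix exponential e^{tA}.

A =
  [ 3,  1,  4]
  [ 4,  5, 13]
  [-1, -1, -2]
e^{tA} =
  [t^2*exp(2*t)/2 + t*exp(2*t) + exp(2*t), t*exp(2*t), t^2*exp(2*t)/2 + 4*t*exp(2*t)]
  [3*t^2*exp(2*t)/2 + 4*t*exp(2*t), 3*t*exp(2*t) + exp(2*t), 3*t^2*exp(2*t)/2 + 13*t*exp(2*t)]
  [-t^2*exp(2*t)/2 - t*exp(2*t), -t*exp(2*t), -t^2*exp(2*t)/2 - 4*t*exp(2*t) + exp(2*t)]

Strategy: write A = P · J · P⁻¹ where J is a Jordan canonical form, so e^{tA} = P · e^{tJ} · P⁻¹, and e^{tJ} can be computed block-by-block.

A has Jordan form
J =
  [2, 1, 0]
  [0, 2, 1]
  [0, 0, 2]
(up to reordering of blocks).

Per-block formulas:
  For a 3×3 Jordan block J_3(2): exp(t · J_3(2)) = e^(2t)·(I + t·N + (t^2/2)·N^2), where N is the 3×3 nilpotent shift.

After assembling e^{tJ} and conjugating by P, we get:

e^{tA} =
  [t^2*exp(2*t)/2 + t*exp(2*t) + exp(2*t), t*exp(2*t), t^2*exp(2*t)/2 + 4*t*exp(2*t)]
  [3*t^2*exp(2*t)/2 + 4*t*exp(2*t), 3*t*exp(2*t) + exp(2*t), 3*t^2*exp(2*t)/2 + 13*t*exp(2*t)]
  [-t^2*exp(2*t)/2 - t*exp(2*t), -t*exp(2*t), -t^2*exp(2*t)/2 - 4*t*exp(2*t) + exp(2*t)]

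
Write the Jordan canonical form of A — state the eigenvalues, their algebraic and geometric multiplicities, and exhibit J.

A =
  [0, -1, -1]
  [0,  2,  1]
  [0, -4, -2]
J_3(0)

The characteristic polynomial is
  det(x·I − A) = x^3

Eigenvalues and multiplicities (the geometric multiplicity of λ is n − rank(A − λI), which equals the number of Jordan blocks for λ):
  λ = 0: algebraic multiplicity = 3, geometric multiplicity = 1

Determining the block sizes for each eigenvalue:
  λ = 0: one block (gm = 1), so the single block has size am = 3 → block sizes [3]

Assembling the blocks gives a Jordan form
J =
  [0, 1, 0]
  [0, 0, 1]
  [0, 0, 0]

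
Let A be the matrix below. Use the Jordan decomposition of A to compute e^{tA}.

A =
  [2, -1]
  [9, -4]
e^{tA} =
  [3*t*exp(-t) + exp(-t), -t*exp(-t)]
  [9*t*exp(-t), -3*t*exp(-t) + exp(-t)]

Strategy: write A = P · J · P⁻¹ where J is a Jordan canonical form, so e^{tA} = P · e^{tJ} · P⁻¹, and e^{tJ} can be computed block-by-block.

A has Jordan form
J =
  [-1,  1]
  [ 0, -1]
(up to reordering of blocks).

Per-block formulas:
  For a 2×2 Jordan block J_2(-1): exp(t · J_2(-1)) = e^(-1t)·(I + t·N), where N is the 2×2 nilpotent shift.

After assembling e^{tJ} and conjugating by P, we get:

e^{tA} =
  [3*t*exp(-t) + exp(-t), -t*exp(-t)]
  [9*t*exp(-t), -3*t*exp(-t) + exp(-t)]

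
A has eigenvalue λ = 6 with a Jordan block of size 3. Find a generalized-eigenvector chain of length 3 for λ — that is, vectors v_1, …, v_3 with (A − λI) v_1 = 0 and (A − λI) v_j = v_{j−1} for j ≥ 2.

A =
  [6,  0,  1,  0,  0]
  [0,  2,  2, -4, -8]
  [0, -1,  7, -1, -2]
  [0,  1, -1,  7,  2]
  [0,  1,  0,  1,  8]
A Jordan chain for λ = 6 of length 3:
v_1 = (-1, 2, 0, 0, -1)ᵀ
v_2 = (0, -4, -1, 1, 1)ᵀ
v_3 = (0, 1, 0, 0, 0)ᵀ

Let N = A − (6)·I. We want v_3 with N^3 v_3 = 0 but N^2 v_3 ≠ 0; then v_{j-1} := N · v_j for j = 3, …, 2.

Pick v_3 = (0, 1, 0, 0, 0)ᵀ.
Then v_2 = N · v_3 = (0, -4, -1, 1, 1)ᵀ.
Then v_1 = N · v_2 = (-1, 2, 0, 0, -1)ᵀ.

Sanity check: (A − (6)·I) v_1 = (0, 0, 0, 0, 0)ᵀ = 0. ✓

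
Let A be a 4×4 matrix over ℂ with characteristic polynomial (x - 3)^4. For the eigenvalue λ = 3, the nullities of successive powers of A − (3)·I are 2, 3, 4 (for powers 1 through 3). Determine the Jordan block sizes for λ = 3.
Block sizes for λ = 3: [3, 1]

From the dimensions of kernels of powers, the number of Jordan blocks of size at least j is d_j − d_{j−1} where d_j = dim ker(N^j) (with d_0 = 0). Computing the differences gives [2, 1, 1].
The number of blocks of size exactly k is (#blocks of size ≥ k) − (#blocks of size ≥ k + 1), so the partition is: 1 block(s) of size 1, 1 block(s) of size 3.
In nonincreasing order the block sizes are [3, 1].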